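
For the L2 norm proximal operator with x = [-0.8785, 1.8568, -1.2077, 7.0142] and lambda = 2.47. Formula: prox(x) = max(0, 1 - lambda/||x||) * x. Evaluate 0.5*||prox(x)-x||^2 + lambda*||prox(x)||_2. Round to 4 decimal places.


Step 1: Compute ||x||.
||x|| = 7.4079
Step 2: Compute scaling factor.
scale = max(0, 1 - 2.47/7.4079) = 0.6666
Step 3: prox(x) = [-0.5856, 1.2377, -0.805, 4.6755]
||prox(x)|| = 4.9379
Step 4: Proximal objective.
0.5*||prox-x||^2 = 3.0505
lambda*||prox|| = 12.1966
Total = 15.2471


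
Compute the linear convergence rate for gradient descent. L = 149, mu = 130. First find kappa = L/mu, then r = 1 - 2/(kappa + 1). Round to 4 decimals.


Step 1: Compute the condition number.
kappa = L/mu = 149/130 = 1.1462
Step 2: Compute the convergence rate.
r = 1 - 2/(kappa + 1) = 1 - 2*mu/(L + mu) = (L - mu)/(L + mu) = 19/279 = 0.0681


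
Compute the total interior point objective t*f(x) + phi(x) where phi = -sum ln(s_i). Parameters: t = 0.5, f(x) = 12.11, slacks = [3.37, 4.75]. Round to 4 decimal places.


Step 1: Compute log-barrier.
ln values: [1.2149, 1.5581]
phi = -(1.2149 + 1.5581) = -2.7731
Step 2: Compute augmented objective.
t*f(x) = 0.5*12.11 = 6.055
Total = 6.055 - 2.7731 = 3.2819


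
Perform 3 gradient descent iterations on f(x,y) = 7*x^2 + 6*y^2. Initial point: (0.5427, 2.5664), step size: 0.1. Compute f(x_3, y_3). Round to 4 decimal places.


Gradient descent on f(x,y) = 7*x^2 + 6*y^2.
Starting point: (0.5427, 2.5664), alpha = 0.1
Step 1: grad_x = 2*7*0.5427 = 7.5978, grad_y = 2*6*2.5664 = 30.7968
  x_1 = 0.5427 - 0.1*7.5978 = -0.2171
  y_1 = 2.5664 - 0.1*30.7968 = -0.5133
Step 2: grad_x = 2*7*-0.2171 = -3.0391, grad_y = 2*6*-0.5133 = -6.1594
  x_2 = -0.2171 - 0.1*-3.0391 = 0.0868
  y_2 = -0.5133 - 0.1*-6.1594 = 0.1027
Step 3: grad_x = 2*7*0.0868 = 1.2156, grad_y = 2*6*0.1027 = 1.2319
  x_3 = 0.0868 - 0.1*1.2156 = -0.0347
  y_3 = 0.1027 - 0.1*1.2319 = -0.0205
f(-0.0347, -0.0205) = 7*(-0.0347)^2 + 6*(-0.0205)^2 = 0.011


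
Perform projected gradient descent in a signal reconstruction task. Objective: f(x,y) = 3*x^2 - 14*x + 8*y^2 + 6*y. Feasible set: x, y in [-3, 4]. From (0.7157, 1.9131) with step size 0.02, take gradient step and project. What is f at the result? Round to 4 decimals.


Step 1: Compute gradient at (0.7157, 1.9131).
grad_x = 2*3*0.7157 - 14 = -9.7058
grad_y = 2*8*1.9131 + 6 = 36.6096
Step 2: Gradient step.
x_raw = 0.7157 - 0.02*-9.7058 = 0.9098
y_raw = 1.9131 - 0.02*36.6096 = 1.1809
Step 3: Project onto [-3, 4].
x_proj = clip(0.9098) = 0.9098
y_proj = clip(1.1809) = 1.1809
Step 4: Evaluate f.
f(0.9098, 1.1809) = 7.9877


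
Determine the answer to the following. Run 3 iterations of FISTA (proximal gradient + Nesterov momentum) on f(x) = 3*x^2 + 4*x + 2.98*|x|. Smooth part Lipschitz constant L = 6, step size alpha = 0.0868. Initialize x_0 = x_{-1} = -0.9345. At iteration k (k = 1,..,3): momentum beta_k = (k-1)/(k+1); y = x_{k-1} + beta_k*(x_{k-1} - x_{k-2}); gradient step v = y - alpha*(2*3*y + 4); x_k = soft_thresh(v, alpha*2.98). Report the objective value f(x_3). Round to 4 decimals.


FISTA on f(x) = 3*x^2 + 4*x + 2.98*|x|
L = 6, alpha = 0.0868
Iteration 1: beta = 0.0, y = -0.9345 + 0.0*(-0.9345 + 0.9345) = -0.9345
  grad(y) = -1.607, v = y - alpha*grad = -0.795
  prox(v) = soft_thresh(-0.795, 0.2587) = -0.5363
Iteration 2: beta = 0.3333, y = -0.5363 + 0.3333*(-0.5363 + 0.9345) = -0.4036
  grad(y) = 1.5782, v = y - alpha*grad = -0.5406
  prox(v) = soft_thresh(-0.5406, 0.2587) = -0.282
Iteration 3: beta = 0.5, y = -0.282 + 0.5*(-0.282 + 0.5363) = -0.1548
  grad(y) = 3.0714, v = y - alpha*grad = -0.4214
  prox(v) = soft_thresh(-0.4214, 0.2587) = -0.1627
f(x_3) = 3*(-0.1627)^2 + 4*(-0.1627) + 2.98*|-0.1627| = -0.0865


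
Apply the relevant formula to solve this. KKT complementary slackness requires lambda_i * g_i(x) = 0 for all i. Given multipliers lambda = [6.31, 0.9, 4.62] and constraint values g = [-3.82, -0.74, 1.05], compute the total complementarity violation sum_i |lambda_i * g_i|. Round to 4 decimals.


KKT complementary slackness check:
lambda_1 * g_1 = 6.31 * -3.82 = -24.1042
lambda_2 * g_2 = 0.9 * -0.74 = -0.666
lambda_3 * g_3 = 4.62 * 1.05 = 4.851
Total violation = 24.1042 + 0.666 + 4.851 = 29.6212


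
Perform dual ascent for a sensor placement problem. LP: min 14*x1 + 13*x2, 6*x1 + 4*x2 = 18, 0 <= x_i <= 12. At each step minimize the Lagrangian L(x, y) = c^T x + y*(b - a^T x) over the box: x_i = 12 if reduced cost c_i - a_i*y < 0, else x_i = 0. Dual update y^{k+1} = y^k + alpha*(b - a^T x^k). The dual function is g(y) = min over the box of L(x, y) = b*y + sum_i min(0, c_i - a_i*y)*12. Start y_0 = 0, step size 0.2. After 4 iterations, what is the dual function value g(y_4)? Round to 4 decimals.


Dual ascent for LP: min 14*x1 + 13*x2, 6*x1 + 4*x2 = 18, 0 <= x_i <= 12
Step 1: y^k = 0.0, reduced costs: (14.0, 13.0)
  x^k = (0.0, 0.0), subgradient = b - a^T x = 18.0
  y^{k+1} = 0.0 + 0.2*18.0 = 3.6
Step 2: y^k = 3.6, reduced costs: (-7.6, -1.4)
  x^k = (12.0, 12.0), subgradient = b - a^T x = -102.0
  y^{k+1} = 3.6 + 0.2*-102.0 = -16.8
Step 3: y^k = -16.8, reduced costs: (114.8, 80.2)
  x^k = (0.0, 0.0), subgradient = b - a^T x = 18.0
  y^{k+1} = -16.8 + 0.2*18.0 = -13.2
Step 4: y^k = -13.2, reduced costs: (93.2, 65.8)
  x^k = (0.0, 0.0), subgradient = b - a^T x = 18.0
  y^{k+1} = -13.2 + 0.2*18.0 = -9.6
Dual objective at y_4 = -9.6: reduced costs (71.6, 51.4), box minimizer x = (0.0, 0.0)
g(y_4) = b*y + (c1 - a1*y)*x1 + (c2 - a2*y)*x2 = 18*(-9.6) + 71.6*0.0 + 51.4*0.0 = -172.8 + 0.0 + 0.0 = -172.8


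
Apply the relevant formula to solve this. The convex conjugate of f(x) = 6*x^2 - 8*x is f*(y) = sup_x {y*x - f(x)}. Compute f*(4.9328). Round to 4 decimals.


f*(y) = sup_x {y*x - a*x^2 - b*x} = sup_x {(y-b)*x - a*x^2}
FOC: (y - b) - 2a*x = 0 => x* = (y - b)/(2a)
x* = (4.9328 + 8)/(2*6) = 1.0777
f*(4.9328) = (y-b)^2/(4a) = (4.9328 + 8)^2/(4*6)
= 167.2573/24 = 6.9691


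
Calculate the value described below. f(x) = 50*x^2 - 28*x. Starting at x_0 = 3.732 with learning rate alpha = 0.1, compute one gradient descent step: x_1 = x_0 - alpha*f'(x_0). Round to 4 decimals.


We compute the gradient at x_0 and apply the update.
f'(x) = 100*x - 28
f'(3.732) = 100*3.732 - 28 = 345.2
x_1 = 3.732 - 0.1*345.2 = -30.788


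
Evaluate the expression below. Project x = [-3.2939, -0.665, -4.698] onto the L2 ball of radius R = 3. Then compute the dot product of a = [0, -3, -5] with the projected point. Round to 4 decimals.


Step 1: Compute ||x|| (intermediates to 6 decimals).
||x|| = sqrt((-3.2939)^2 + (-0.665)^2 + (-4.698)^2) = 5.776089
Step 2: Project.
Since ||x|| > R, scale = R/||x|| = 3/5.776089 = 0.519383, proj(x) = scale * x
proj(x) = [-1.710796, -0.34539, -2.440061]
Step 3: Dot product.
a^T * proj(x) = 0*(-1.710796) - 3*(-0.34539) - 5*(-2.440061) = 13.2365


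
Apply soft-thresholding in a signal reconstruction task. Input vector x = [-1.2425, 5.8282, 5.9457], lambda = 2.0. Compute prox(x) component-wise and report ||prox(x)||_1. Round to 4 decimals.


Soft-thresholding with lambda = 2.0:
prox(-1.2425) = sign(-1.2425)*max(|-1.2425| - 2.0, 0) = 0.0
prox(5.8282) = sign(5.8282)*max(|5.8282| - 2.0, 0) = 3.8282
prox(5.9457) = sign(5.9457)*max(|5.9457| - 2.0, 0) = 3.9457
prox(x) = [0.0, 3.8282, 3.9457]
||prox(x)||_1 = 0.0 + 3.8282 + 3.9457 = 7.7739


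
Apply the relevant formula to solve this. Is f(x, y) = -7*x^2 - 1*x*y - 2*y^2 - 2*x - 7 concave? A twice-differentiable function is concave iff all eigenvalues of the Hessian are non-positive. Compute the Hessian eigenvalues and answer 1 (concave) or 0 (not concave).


The Hessian of f(x,y) = -7*x^2 - 1*x*y - 2*y^2 - 2*x - 7 is:
H = [[-14, -1], [-1, -4]]
Trace = -14 - 4 = -18
Determinant = -14*-4 - (-1)^2 = 55
Discriminant = (-18)^2 - 4*55 = 104.0
Eigenvalues: lambda_1 = -14.099, lambda_2 = -3.901
The function is concave.

1


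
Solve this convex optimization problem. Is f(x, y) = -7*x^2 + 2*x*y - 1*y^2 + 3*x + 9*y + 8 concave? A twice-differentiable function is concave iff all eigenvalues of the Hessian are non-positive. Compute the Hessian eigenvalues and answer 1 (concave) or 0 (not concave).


The Hessian of f(x,y) = -7*x^2 + 2*x*y - 1*y^2 + 3*x + 9*y + 8 is:
H = [[-14, 2], [2, -2]]
Trace = -14 - 2 = -16
Determinant = -14*-2 - (2)^2 = 24
Discriminant = (-16)^2 - 4*24 = 160.0
Eigenvalues: lambda_1 = -14.3246, lambda_2 = -1.6754
The function is concave.

1


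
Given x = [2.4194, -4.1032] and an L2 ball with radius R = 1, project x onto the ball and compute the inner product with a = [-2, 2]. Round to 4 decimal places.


Step 1: Compute ||x|| (intermediates to 6 decimals).
||x|| = sqrt(2.4194^2 + (-4.1032)^2) = 4.763376
Step 2: Project.
Since ||x|| > R, scale = R/||x|| = 1/4.763376 = 0.209935, proj(x) = scale * x
proj(x) = [0.507917, -0.861405]
Step 3: Dot product.
a^T * proj(x) = -2*0.507917 + 2*(-0.861405) = -2.7386


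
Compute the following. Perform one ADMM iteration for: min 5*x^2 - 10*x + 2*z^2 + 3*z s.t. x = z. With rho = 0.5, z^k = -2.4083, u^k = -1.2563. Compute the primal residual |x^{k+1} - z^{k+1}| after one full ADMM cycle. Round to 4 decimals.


ADMM iteration with rho = 0.5, z^k = -2.4083, u^k = -1.2563
Step 1: x-update.
Minimize 5*x^2 - 10*x + (0.5/2)*(x + 2.4083 - 1.2563)^2
FOC: (2*5 + 0.5)*x = 10 + 0.5*(-2.4083 + 1.2563)
x^{k+1} = 0.8975
Step 2: z-update.
Minimize 2*z^2 + 3*z + (0.5/2)*(0.8975 - z - 1.2563)^2
FOC: (2*2 + 0.5)*z = -3 + 0.5*(0.8975 - 1.2563)
z^{k+1} = -0.7065
Step 3: u-update.
u^{k+1} = -1.2563 + 0.8975 + 0.7065 = 0.3478
Step 4: Primal residual = |0.8975 + 0.7065| = 1.6041


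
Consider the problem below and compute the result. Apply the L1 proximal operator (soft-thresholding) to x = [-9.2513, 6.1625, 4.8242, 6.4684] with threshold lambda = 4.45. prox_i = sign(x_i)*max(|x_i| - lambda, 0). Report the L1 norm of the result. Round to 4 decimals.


Soft-thresholding with lambda = 4.45:
prox(-9.2513) = sign(-9.2513)*max(|-9.2513| - 4.45, 0) = -4.8013
prox(6.1625) = sign(6.1625)*max(|6.1625| - 4.45, 0) = 1.7125
prox(4.8242) = sign(4.8242)*max(|4.8242| - 4.45, 0) = 0.3742
prox(6.4684) = sign(6.4684)*max(|6.4684| - 4.45, 0) = 2.0184
prox(x) = [-4.8013, 1.7125, 0.3742, 2.0184]
||prox(x)||_1 = 4.8013 + 1.7125 + 0.3742 + 2.0184 = 8.9064


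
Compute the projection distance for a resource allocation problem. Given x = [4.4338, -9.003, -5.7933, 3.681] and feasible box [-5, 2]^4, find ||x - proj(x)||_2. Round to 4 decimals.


Project each component onto [-5, 2].
clip(4.4338) = 2.0, clip(-9.003) = -5.0, clip(-5.7933) = -5.0, clip(3.681) = 2.0
Projection = [2.0, -5.0, -5.0, 2.0]
Squared diffs: [5.9234, 16.024, 0.6293, 2.8258]
Distance = sqrt(25.4025) = 5.0401


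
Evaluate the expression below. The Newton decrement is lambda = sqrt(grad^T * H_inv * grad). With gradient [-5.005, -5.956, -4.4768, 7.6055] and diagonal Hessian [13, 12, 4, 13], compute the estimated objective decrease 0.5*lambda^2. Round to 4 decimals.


Step 1: H is diagonal, so H^(-1) * g = [-0.385, -0.4963, -1.1192, 0.585].
Step 2: g^T H^(-1) g = sum_i g_i^2 / H_ii
  = (-5.005)^2/13 + (-5.956)^2/12 + (-4.4768)^2/4 + (7.6055)^2/13
  = 1.9269 + 2.9562 + 5.0104 + 4.4495 = 14.343
Step 3: Objective decrease = 0.5 * g^T H^(-1) g = 7.1715


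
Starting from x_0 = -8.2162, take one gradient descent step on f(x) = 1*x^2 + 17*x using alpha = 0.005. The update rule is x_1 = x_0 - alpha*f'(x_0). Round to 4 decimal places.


We compute the gradient at x_0 and apply the update.
f'(x) = 2*x + 17
f'(-8.2162) = 2*-8.2162 + 17 = 0.5676
x_1 = -8.2162 - 0.005*0.5676 = -8.219


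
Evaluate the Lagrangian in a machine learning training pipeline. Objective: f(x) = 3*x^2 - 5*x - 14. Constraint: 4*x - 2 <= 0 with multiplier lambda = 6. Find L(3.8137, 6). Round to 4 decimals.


Step 1: Evaluate f(x).
f(3.8137) = 3*3.8137^2 - 5*3.8137 - 14 = 10.5644
Step 2: Evaluate g(x).
g(3.8137) = 4*3.8137 - 2 = 13.2548
Step 3: Compute Lagrangian.
L = 10.5644 + 6*13.2548 = 90.0932


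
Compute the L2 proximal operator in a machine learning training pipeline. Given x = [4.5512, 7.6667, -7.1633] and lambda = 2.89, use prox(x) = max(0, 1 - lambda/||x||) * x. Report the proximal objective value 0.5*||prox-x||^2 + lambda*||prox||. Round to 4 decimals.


Step 1: Compute ||x||.
||x|| = 11.437
Step 2: Compute scaling factor.
scale = max(0, 1 - 2.89/11.437) = 0.7473
Step 3: prox(x) = [3.4012, 5.7294, -5.3532]
||prox(x)|| = 8.547
Step 4: Proximal objective.
0.5*||prox-x||^2 = 4.1761
lambda*||prox|| = 24.7008
Total = 28.8768


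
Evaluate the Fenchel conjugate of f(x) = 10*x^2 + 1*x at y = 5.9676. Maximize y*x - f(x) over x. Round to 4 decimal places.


f*(y) = sup_x {y*x - a*x^2 - b*x} = sup_x {(y-b)*x - a*x^2}
FOC: (y - b) - 2a*x = 0 => x* = (y - b)/(2a)
x* = (5.9676 - 1)/(2*10) = 0.2484
f*(5.9676) = (y-b)^2/(4a) = (5.9676 - 1)^2/(4*10)
= 24.677/40 = 0.6169


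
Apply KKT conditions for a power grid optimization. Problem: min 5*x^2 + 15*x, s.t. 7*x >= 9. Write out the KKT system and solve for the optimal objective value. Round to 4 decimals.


Step 1: Try lambda = 0 (constraint inactive).
x_unc = -15/(2*5) = -1.5
Check: 7*-1.5 = -10.5 < 9 -- violated!
Step 2: Constraint must be active: 7*x = 9
x* = 9/7 = 1.2857 (rounded; the exact value 9/7 is used below)
lambda = (2*5*(9/7) + 15)/7 = 3.9796
Step 3: Compute optimal value.
f(x*) = 5*(9/7)^2 + 15*(9/7) = 27.551


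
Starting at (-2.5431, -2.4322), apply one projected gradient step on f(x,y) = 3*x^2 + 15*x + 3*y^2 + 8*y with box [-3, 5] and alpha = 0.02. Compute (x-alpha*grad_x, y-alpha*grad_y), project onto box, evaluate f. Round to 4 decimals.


Step 1: Compute gradient at (-2.5431, -2.4322).
grad_x = 2*3*-2.5431 + 15 = -0.2586
grad_y = 2*3*-2.4322 + 8 = -6.5932
Step 2: Gradient step.
x_raw = -2.5431 - 0.02*-0.2586 = -2.5379
y_raw = -2.4322 - 0.02*-6.5932 = -2.3003
Step 3: Project onto [-3, 5].
x_proj = clip(-2.5379) = -2.5379
y_proj = clip(-2.3003) = -2.3003
Step 4: Evaluate f.
f(-2.5379, -2.3003) = -21.2737


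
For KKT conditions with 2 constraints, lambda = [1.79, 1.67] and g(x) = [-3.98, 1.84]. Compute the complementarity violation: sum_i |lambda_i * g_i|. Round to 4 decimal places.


KKT complementary slackness check:
lambda_1 * g_1 = 1.79 * -3.98 = -7.1242
lambda_2 * g_2 = 1.67 * 1.84 = 3.0728
Total violation = 7.1242 + 3.0728 = 10.197


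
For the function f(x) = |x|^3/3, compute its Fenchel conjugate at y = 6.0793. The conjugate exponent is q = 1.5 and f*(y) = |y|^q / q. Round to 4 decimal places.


The conjugate exponent q satisfies 1/p + 1/q = 1.
p = 3, so q = 3/(3 - 1) = 1.5
|y|^q = 6.0793^1.5 = 14.9893
f*(6.0793) = 14.9893 / 1.5 = 9.9928


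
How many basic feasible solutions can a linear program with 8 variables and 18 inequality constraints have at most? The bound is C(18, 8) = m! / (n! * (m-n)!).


Each vertex corresponds to some choice of n active constraints out of m, so the number of vertices is at most C(m, n) = m! / (n!(m-n)!).
m = 18, n = 8
Numerator: 18 * 17 * 16 * 15 * 14 * 13 * 12 * 11
Denominator: 8! = 40320
C(18, 8) = 43758


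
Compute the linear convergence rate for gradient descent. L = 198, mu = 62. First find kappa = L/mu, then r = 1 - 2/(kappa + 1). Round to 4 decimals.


Step 1: Compute the condition number.
kappa = L/mu = 198/62 = 3.1935
Step 2: Compute the convergence rate.
r = 1 - 2/(kappa + 1) = 1 - 2*mu/(L + mu) = (L - mu)/(L + mu) = 136/260 = 0.5231


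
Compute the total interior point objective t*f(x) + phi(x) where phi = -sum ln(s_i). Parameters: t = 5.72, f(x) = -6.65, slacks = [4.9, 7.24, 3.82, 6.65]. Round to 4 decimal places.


Step 1: Compute log-barrier.
ln values: [1.5892, 1.9796, 1.3403, 1.8946]
phi = -(1.5892 + 1.9796 + 1.3403 + 1.8946) = -6.8037
Step 2: Compute augmented objective.
t*f(x) = 5.72*-6.65 = -38.038
Total = -38.038 - 6.8037 = -44.8417


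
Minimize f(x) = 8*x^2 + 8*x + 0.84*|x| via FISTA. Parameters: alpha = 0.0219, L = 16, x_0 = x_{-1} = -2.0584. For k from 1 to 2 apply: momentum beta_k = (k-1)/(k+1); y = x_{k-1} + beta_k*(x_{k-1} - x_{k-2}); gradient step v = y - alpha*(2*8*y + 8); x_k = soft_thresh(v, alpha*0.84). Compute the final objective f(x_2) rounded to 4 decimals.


FISTA on f(x) = 8*x^2 + 8*x + 0.84*|x|
L = 16, alpha = 0.0219
Iteration 1: beta = 0.0, y = -2.0584 + 0.0*(-2.0584 + 2.0584) = -2.0584
  grad(y) = -24.9344, v = y - alpha*grad = -1.5123
  prox(v) = soft_thresh(-1.5123, 0.0184) = -1.4939
Iteration 2: beta = 0.3333, y = -1.4939 + 0.3333*(-1.4939 + 2.0584) = -1.3058
  grad(y) = -12.8926, v = y - alpha*grad = -1.0234
  prox(v) = soft_thresh(-1.0234, 0.0184) = -1.005
f(x_2) = 8*(-1.005)^2 + 8*(-1.005) + 0.84*|-1.005| = 0.8848


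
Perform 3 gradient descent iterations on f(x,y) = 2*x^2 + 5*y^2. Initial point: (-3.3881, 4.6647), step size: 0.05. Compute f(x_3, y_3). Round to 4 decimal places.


Gradient descent on f(x,y) = 2*x^2 + 5*y^2.
Starting point: (-3.3881, 4.6647), alpha = 0.05
Step 1: grad_x = 2*2*-3.3881 = -13.5524, grad_y = 2*5*4.6647 = 46.647
  x_1 = -3.3881 - 0.05*-13.5524 = -2.7105
  y_1 = 4.6647 - 0.05*46.647 = 2.3324
Step 2: grad_x = 2*2*-2.7105 = -10.8419, grad_y = 2*5*2.3324 = 23.3235
  x_2 = -2.7105 - 0.05*-10.8419 = -2.1684
  y_2 = 2.3324 - 0.05*23.3235 = 1.1662
Step 3: grad_x = 2*2*-2.1684 = -8.6735, grad_y = 2*5*1.1662 = 11.6618
  x_3 = -2.1684 - 0.05*-8.6735 = -1.7347
  y_3 = 1.1662 - 0.05*11.6618 = 0.5831
f(-1.7347, 0.5831) = 2*(-1.7347)^2 + 5*0.5831^2 = 7.7184


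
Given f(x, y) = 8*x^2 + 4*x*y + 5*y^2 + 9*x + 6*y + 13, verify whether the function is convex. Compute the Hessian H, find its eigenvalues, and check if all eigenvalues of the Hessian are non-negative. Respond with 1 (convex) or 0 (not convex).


The Hessian of f(x,y) = 8*x^2 + 4*x*y + 5*y^2 + 9*x + 6*y + 13 is:
H = [[16, 4], [4, 10]]
Trace = 16 + 10 = 26
Determinant = 16*10 - (4)^2 = 144
Discriminant = (26)^2 - 4*144 = 100.0
Eigenvalues: lambda_1 = 8.0, lambda_2 = 18.0
The function is convex.

1


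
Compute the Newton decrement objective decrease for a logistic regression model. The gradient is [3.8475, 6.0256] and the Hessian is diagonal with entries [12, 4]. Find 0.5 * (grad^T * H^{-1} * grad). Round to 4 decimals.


Step 1: H is diagonal, so H^(-1) * g = [0.3206, 1.5064].
Step 2: g^T H^(-1) g = sum_i g_i^2 / H_ii
  = (3.8475)^2/12 + (6.0256)^2/4
  = 1.2336 + 9.077 = 10.3106
Step 3: Objective decrease = 0.5 * g^T H^(-1) g = 5.1553


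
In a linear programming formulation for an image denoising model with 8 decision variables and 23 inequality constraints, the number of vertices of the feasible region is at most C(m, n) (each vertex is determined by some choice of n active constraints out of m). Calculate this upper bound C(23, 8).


Each vertex corresponds to some choice of n active constraints out of m, so the number of vertices is at most C(m, n) = m! / (n!(m-n)!).
m = 23, n = 8
Numerator: 23 * 22 * 21 * 20 * 19 * 18 * 17 * 16
Denominator: 8! = 40320
C(23, 8) = 490314


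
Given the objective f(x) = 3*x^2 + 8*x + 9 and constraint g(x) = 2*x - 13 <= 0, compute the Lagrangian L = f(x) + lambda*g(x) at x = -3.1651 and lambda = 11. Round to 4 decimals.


Step 1: Evaluate f(x).
f(-3.1651) = 3*(-3.1651)^2 + 8*(-3.1651) + 9 = 13.7328
Step 2: Evaluate g(x).
g(-3.1651) = 2*-3.1651 - 13 = -19.3302
Step 3: Compute Lagrangian.
L = 13.7328 + 11*-19.3302 = -198.8994


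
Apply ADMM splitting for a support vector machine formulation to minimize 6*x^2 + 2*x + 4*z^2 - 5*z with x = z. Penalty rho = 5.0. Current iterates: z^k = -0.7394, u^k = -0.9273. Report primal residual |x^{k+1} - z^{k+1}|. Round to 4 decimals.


ADMM iteration with rho = 5.0, z^k = -0.7394, u^k = -0.9273
Step 1: x-update.
Minimize 6*x^2 + 2*x + (5.0/2)*(x + 0.7394 - 0.9273)^2
FOC: (2*6 + 5.0)*x = -2 + 5.0*(-0.7394 + 0.9273)
x^{k+1} = -0.0624
Step 2: z-update.
Minimize 4*z^2 - 5*z + (5.0/2)*(-0.0624 - z - 0.9273)^2
FOC: (2*4 + 5.0)*z = 5 + 5.0*(-0.0624 - 0.9273)
z^{k+1} = 0.004
Step 3: u-update.
u^{k+1} = -0.9273 - 0.0624 - 0.004 = -0.9937
Step 4: Primal residual = |-0.0624 - 0.004| = 0.0664


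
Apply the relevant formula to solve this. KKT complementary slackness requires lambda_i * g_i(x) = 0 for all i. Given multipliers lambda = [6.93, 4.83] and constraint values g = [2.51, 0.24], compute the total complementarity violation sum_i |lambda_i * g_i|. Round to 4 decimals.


KKT complementary slackness check:
lambda_1 * g_1 = 6.93 * 2.51 = 17.3943
lambda_2 * g_2 = 4.83 * 0.24 = 1.1592
Total violation = 17.3943 + 1.1592 = 18.5535


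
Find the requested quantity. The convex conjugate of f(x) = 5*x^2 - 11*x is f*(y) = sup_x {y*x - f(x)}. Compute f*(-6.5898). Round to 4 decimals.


f*(y) = sup_x {y*x - a*x^2 - b*x} = sup_x {(y-b)*x - a*x^2}
FOC: (y - b) - 2a*x = 0 => x* = (y - b)/(2a)
x* = (-6.5898 + 11)/(2*5) = 0.441
f*(-6.5898) = (y-b)^2/(4a) = (-6.5898 + 11)^2/(4*5)
= 19.4499/20 = 0.9725


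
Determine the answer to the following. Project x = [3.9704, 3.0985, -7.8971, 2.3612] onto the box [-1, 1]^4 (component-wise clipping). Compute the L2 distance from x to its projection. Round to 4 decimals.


Project each component onto [-1, 1].
clip(3.9704) = 1.0, clip(3.0985) = 1.0, clip(-7.8971) = -1.0, clip(2.3612) = 1.0
Projection = [1.0, 1.0, -1.0, 1.0]
Squared diffs: [8.8233, 4.4037, 47.57, 1.8529]
Distance = sqrt(62.6499) = 7.9152


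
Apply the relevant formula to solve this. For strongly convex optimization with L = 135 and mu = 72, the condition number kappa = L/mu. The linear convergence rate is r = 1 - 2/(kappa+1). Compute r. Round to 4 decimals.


Step 1: Compute the condition number.
kappa = L/mu = 135/72 = 1.875
Step 2: Compute the convergence rate.
r = 1 - 2/(kappa + 1) = 1 - 2*mu/(L + mu) = (L - mu)/(L + mu) = 63/207 = 0.3043


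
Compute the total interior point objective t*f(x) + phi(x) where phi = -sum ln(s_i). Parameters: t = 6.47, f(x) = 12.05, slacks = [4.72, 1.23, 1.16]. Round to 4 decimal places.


Step 1: Compute log-barrier.
ln values: [1.5518, 0.207, 0.1484]
phi = -(1.5518 + 0.207 + 0.1484) = -1.9072
Step 2: Compute augmented objective.
t*f(x) = 6.47*12.05 = 77.9635
Total = 77.9635 - 1.9072 = 76.0563


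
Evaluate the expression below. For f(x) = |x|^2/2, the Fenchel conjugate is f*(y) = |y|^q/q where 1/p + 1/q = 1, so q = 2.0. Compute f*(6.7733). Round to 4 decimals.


The conjugate exponent q satisfies 1/p + 1/q = 1.
p = 2, so q = 2/(2 - 1) = 2.0
|y|^q = 6.7733^2.0 = 45.8776
f*(6.7733) = 45.8776 / 2.0 = 22.9388


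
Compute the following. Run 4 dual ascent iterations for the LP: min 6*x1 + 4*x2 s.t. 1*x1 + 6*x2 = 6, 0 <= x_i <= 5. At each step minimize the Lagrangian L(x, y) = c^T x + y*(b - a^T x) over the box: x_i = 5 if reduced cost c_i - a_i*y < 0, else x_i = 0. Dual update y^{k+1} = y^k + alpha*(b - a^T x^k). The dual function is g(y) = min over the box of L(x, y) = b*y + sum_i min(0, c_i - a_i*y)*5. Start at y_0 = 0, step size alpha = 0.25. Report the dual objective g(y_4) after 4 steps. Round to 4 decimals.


Dual ascent for LP: min 6*x1 + 4*x2, 1*x1 + 6*x2 = 6, 0 <= x_i <= 5
Step 1: y^k = 0.0, reduced costs: (6.0, 4.0)
  x^k = (0.0, 0.0), subgradient = b - a^T x = 6.0
  y^{k+1} = 0.0 + 0.25*6.0 = 1.5
Step 2: y^k = 1.5, reduced costs: (4.5, -5.0)
  x^k = (0.0, 5.0), subgradient = b - a^T x = -24.0
  y^{k+1} = 1.5 + 0.25*-24.0 = -4.5
Step 3: y^k = -4.5, reduced costs: (10.5, 31.0)
  x^k = (0.0, 0.0), subgradient = b - a^T x = 6.0
  y^{k+1} = -4.5 + 0.25*6.0 = -3.0
Step 4: y^k = -3.0, reduced costs: (9.0, 22.0)
  x^k = (0.0, 0.0), subgradient = b - a^T x = 6.0
  y^{k+1} = -3.0 + 0.25*6.0 = -1.5
Dual objective at y_4 = -1.5: reduced costs (7.5, 13.0), box minimizer x = (0.0, 0.0)
g(y_4) = b*y + (c1 - a1*y)*x1 + (c2 - a2*y)*x2 = 6*(-1.5) + 7.5*0.0 + 13.0*0.0 = -9.0 + 0.0 + 0.0 = -9.0


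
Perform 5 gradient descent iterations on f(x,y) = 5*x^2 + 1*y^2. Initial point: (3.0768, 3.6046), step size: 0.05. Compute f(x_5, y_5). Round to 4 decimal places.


Gradient descent on f(x,y) = 5*x^2 + 1*y^2.
Starting point: (3.0768, 3.6046), alpha = 0.05
Step 1: grad_x = 2*5*3.0768 = 30.768, grad_y = 2*1*3.6046 = 7.2092
  x_1 = 3.0768 - 0.05*30.768 = 1.5384
  y_1 = 3.6046 - 0.05*7.2092 = 3.2441
Step 2: grad_x = 2*5*1.5384 = 15.384, grad_y = 2*1*3.2441 = 6.4883
  x_2 = 1.5384 - 0.05*15.384 = 0.7692
  y_2 = 3.2441 - 0.05*6.4883 = 2.9197
Step 3: grad_x = 2*5*0.7692 = 7.692, grad_y = 2*1*2.9197 = 5.8395
  x_3 = 0.7692 - 0.05*7.692 = 0.3846
  y_3 = 2.9197 - 0.05*5.8395 = 2.6278
Step 4: grad_x = 2*5*0.3846 = 3.846, grad_y = 2*1*2.6278 = 5.2555
  x_4 = 0.3846 - 0.05*3.846 = 0.1923
  y_4 = 2.6278 - 0.05*5.2555 = 2.365
Step 5: grad_x = 2*5*0.1923 = 1.923, grad_y = 2*1*2.365 = 4.73
  x_5 = 0.1923 - 0.05*1.923 = 0.0962
  y_5 = 2.365 - 0.05*4.73 = 2.1285
f(0.0962, 2.1285) = 5*0.0962^2 + 1*2.1285^2 = 4.5767


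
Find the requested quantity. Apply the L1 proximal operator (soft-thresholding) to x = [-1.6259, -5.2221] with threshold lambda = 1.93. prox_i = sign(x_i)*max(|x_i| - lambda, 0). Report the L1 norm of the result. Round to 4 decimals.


Soft-thresholding with lambda = 1.93:
prox(-1.6259) = sign(-1.6259)*max(|-1.6259| - 1.93, 0) = 0.0
prox(-5.2221) = sign(-5.2221)*max(|-5.2221| - 1.93, 0) = -3.2921
prox(x) = [0.0, -3.2921]
||prox(x)||_1 = 0.0 + 3.2921 = 3.2921


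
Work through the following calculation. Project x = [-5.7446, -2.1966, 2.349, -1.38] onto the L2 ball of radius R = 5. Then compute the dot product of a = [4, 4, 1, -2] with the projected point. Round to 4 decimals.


Step 1: Compute ||x|| (intermediates to 6 decimals).
||x|| = sqrt((-5.7446)^2 + (-2.1966)^2 + 2.349^2 + (-1.38)^2) = 6.72664
Step 2: Project.
Since ||x|| > R, scale = R/||x|| = 5/6.72664 = 0.743313, proj(x) = scale * x
proj(x) = [-4.270036, -1.632761, 1.746042, -1.025772]
Step 3: Dot product.
a^T * proj(x) = 4*(-4.270036) + 4*(-1.632761) + 1*1.746042 - 2*(-1.025772) = -19.8136


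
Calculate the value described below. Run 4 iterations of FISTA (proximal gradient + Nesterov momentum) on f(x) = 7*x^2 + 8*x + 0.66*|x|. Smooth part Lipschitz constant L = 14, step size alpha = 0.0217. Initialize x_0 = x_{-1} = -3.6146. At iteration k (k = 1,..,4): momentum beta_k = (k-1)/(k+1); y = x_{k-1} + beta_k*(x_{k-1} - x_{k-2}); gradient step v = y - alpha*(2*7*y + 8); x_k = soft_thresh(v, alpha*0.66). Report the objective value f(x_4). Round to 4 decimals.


FISTA on f(x) = 7*x^2 + 8*x + 0.66*|x|
L = 14, alpha = 0.0217
Iteration 1: beta = 0.0, y = -3.6146 + 0.0*(-3.6146 + 3.6146) = -3.6146
  grad(y) = -42.6044, v = y - alpha*grad = -2.6901
  prox(v) = soft_thresh(-2.6901, 0.0143) = -2.6758
Iteration 2: beta = 0.3333, y = -2.6758 + 0.3333*(-2.6758 + 3.6146) = -2.3628
  grad(y) = -25.0794, v = y - alpha*grad = -1.8186
  prox(v) = soft_thresh(-1.8186, 0.0143) = -1.8043
Iteration 3: beta = 0.5, y = -1.8043 + 0.5*(-1.8043 + 2.6758) = -1.3685
  grad(y) = -11.1594, v = y - alpha*grad = -1.1264
  prox(v) = soft_thresh(-1.1264, 0.0143) = -1.112
Iteration 4: beta = 0.6, y = -1.112 + 0.6*(-1.112 + 1.8043) = -0.6967
  grad(y) = -1.7539, v = y - alpha*grad = -0.6586
  prox(v) = soft_thresh(-0.6586, 0.0143) = -0.6443
f(x_4) = 7*(-0.6443)^2 + 8*(-0.6443) + 0.66*|-0.6443| = -1.8233


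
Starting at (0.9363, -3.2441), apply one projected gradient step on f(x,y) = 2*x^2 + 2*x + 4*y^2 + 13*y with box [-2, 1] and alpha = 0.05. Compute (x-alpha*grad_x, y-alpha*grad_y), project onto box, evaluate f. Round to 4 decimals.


Step 1: Compute gradient at (0.9363, -3.2441).
grad_x = 2*2*0.9363 + 2 = 5.7452
grad_y = 2*4*-3.2441 + 13 = -12.9528
Step 2: Gradient step.
x_raw = 0.9363 - 0.05*5.7452 = 0.649
y_raw = -3.2441 - 0.05*-12.9528 = -2.5965
Step 3: Project onto [-2, 1].
x_proj = clip(0.649) = 0.649
y_proj = clip(-2.5965) = -2.0
Step 4: Evaluate f.
f(0.649, -2.0) = -7.8594


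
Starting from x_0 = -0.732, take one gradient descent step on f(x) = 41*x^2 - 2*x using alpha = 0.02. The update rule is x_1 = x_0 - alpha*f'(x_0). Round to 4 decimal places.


We compute the gradient at x_0 and apply the update.
f'(x) = 82*x - 2
f'(-0.732) = 82*-0.732 - 2 = -62.024
x_1 = -0.732 - 0.02*-62.024 = 0.5085


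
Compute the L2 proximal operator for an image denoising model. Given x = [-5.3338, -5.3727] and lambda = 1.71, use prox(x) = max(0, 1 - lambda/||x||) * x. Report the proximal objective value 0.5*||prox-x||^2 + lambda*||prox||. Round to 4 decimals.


Step 1: Compute ||x||.
||x|| = 7.5707
Step 2: Compute scaling factor.
scale = max(0, 1 - 1.71/7.5707) = 0.7741
Step 3: prox(x) = [-4.129, -4.1592]
||prox(x)|| = 5.8607
Step 4: Proximal objective.
0.5*||prox-x||^2 = 1.4621
lambda*||prox|| = 10.0218
Total = 11.4838


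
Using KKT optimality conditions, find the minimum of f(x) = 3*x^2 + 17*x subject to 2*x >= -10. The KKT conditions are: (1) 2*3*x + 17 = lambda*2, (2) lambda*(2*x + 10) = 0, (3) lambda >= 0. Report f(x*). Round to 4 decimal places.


Step 1: Try lambda = 0 (constraint inactive).
Stationarity: 2*3*x + 17 = 0
x* = -17/(2*3) = -17/6 = -2.8333 (rounded; the exact value -17/6 is used below)
Check constraint: 2*-2.8333 = -5.6666 >= -10 -- satisfied.
Step 2: Compute optimal value.
f(x*) = 3*(-17/6)^2 + 17*(-17/6) = -24.0833


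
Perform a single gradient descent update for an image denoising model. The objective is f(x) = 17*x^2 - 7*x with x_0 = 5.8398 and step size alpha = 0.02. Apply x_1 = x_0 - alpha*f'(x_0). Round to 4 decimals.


We compute the gradient at x_0 and apply the update.
f'(x) = 34*x - 7
f'(5.8398) = 34*5.8398 - 7 = 191.5532
x_1 = 5.8398 - 0.02*191.5532 = 2.0087


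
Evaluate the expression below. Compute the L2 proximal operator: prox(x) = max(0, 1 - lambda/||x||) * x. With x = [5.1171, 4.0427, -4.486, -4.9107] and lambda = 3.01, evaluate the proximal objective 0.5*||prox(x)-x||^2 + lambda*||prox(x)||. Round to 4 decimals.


Step 1: Compute ||x||.
||x|| = 9.3149
Step 2: Compute scaling factor.
scale = max(0, 1 - 3.01/9.3149) = 0.6769
Step 3: prox(x) = [3.4636, 2.7363, -3.0364, -3.3239]
||prox(x)|| = 6.3049
Step 4: Proximal objective.
0.5*||prox-x||^2 = 4.5301
lambda*||prox|| = 18.9777
Total = 23.5078


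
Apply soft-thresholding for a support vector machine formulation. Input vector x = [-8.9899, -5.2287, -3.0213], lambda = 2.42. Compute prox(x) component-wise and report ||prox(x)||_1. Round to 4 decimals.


Soft-thresholding with lambda = 2.42:
prox(-8.9899) = sign(-8.9899)*max(|-8.9899| - 2.42, 0) = -6.5699
prox(-5.2287) = sign(-5.2287)*max(|-5.2287| - 2.42, 0) = -2.8087
prox(-3.0213) = sign(-3.0213)*max(|-3.0213| - 2.42, 0) = -0.6013
prox(x) = [-6.5699, -2.8087, -0.6013]
||prox(x)||_1 = 6.5699 + 2.8087 + 0.6013 = 9.9799


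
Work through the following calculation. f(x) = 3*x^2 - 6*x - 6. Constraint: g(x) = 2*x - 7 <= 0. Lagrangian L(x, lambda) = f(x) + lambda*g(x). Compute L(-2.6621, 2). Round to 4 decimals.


Step 1: Evaluate f(x).
f(-2.6621) = 3*(-2.6621)^2 - 6*(-2.6621) - 6 = 31.2329
Step 2: Evaluate g(x).
g(-2.6621) = 2*-2.6621 - 7 = -12.3242
Step 3: Compute Lagrangian.
L = 31.2329 + 2*-12.3242 = 6.5845


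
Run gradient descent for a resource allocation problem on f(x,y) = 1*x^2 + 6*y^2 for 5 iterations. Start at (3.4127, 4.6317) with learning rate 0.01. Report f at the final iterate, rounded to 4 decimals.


Gradient descent on f(x,y) = 1*x^2 + 6*y^2.
Starting point: (3.4127, 4.6317), alpha = 0.01
Step 1: grad_x = 2*1*3.4127 = 6.8254, grad_y = 2*6*4.6317 = 55.5804
  x_1 = 3.4127 - 0.01*6.8254 = 3.3444
  y_1 = 4.6317 - 0.01*55.5804 = 4.0759
Step 2: grad_x = 2*1*3.3444 = 6.6889, grad_y = 2*6*4.0759 = 48.9108
  x_2 = 3.3444 - 0.01*6.6889 = 3.2776
  y_2 = 4.0759 - 0.01*48.9108 = 3.5868
Step 3: grad_x = 2*1*3.2776 = 6.5551, grad_y = 2*6*3.5868 = 43.0415
  x_3 = 3.2776 - 0.01*6.5551 = 3.212
  y_3 = 3.5868 - 0.01*43.0415 = 3.1564
Step 4: grad_x = 2*1*3.212 = 6.424, grad_y = 2*6*3.1564 = 37.8765
  x_4 = 3.212 - 0.01*6.424 = 3.1478
  y_4 = 3.1564 - 0.01*37.8765 = 2.7776
Step 5: grad_x = 2*1*3.1478 = 6.2955, grad_y = 2*6*2.7776 = 33.3313
  x_5 = 3.1478 - 0.01*6.2955 = 3.0848
  y_5 = 2.7776 - 0.01*33.3313 = 2.4443
f(3.0848, 2.4443) = 1*3.0848^2 + 6*2.4443^2 = 45.3636


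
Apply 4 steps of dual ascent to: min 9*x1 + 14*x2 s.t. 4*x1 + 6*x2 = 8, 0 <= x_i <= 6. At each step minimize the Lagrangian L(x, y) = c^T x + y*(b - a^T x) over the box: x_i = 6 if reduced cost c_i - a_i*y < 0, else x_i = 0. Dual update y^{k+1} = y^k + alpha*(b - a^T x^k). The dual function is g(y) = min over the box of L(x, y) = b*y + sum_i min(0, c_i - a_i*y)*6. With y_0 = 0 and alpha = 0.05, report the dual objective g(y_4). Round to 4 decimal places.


Dual ascent for LP: min 9*x1 + 14*x2, 4*x1 + 6*x2 = 8, 0 <= x_i <= 6
Step 1: y^k = 0.0, reduced costs: (9.0, 14.0)
  x^k = (0.0, 0.0), subgradient = b - a^T x = 8.0
  y^{k+1} = 0.0 + 0.05*8.0 = 0.4
Step 2: y^k = 0.4, reduced costs: (7.4, 11.6)
  x^k = (0.0, 0.0), subgradient = b - a^T x = 8.0
  y^{k+1} = 0.4 + 0.05*8.0 = 0.8
Step 3: y^k = 0.8, reduced costs: (5.8, 9.2)
  x^k = (0.0, 0.0), subgradient = b - a^T x = 8.0
  y^{k+1} = 0.8 + 0.05*8.0 = 1.2
Step 4: y^k = 1.2, reduced costs: (4.2, 6.8)
  x^k = (0.0, 0.0), subgradient = b - a^T x = 8.0
  y^{k+1} = 1.2 + 0.05*8.0 = 1.6
Dual objective at y_4 = 1.6: reduced costs (2.6, 4.4), box minimizer x = (0.0, 0.0)
g(y_4) = b*y + (c1 - a1*y)*x1 + (c2 - a2*y)*x2 = 8*1.6 + 2.6*0.0 + 4.4*0.0 = 12.8 + 0.0 + 0.0 = 12.8


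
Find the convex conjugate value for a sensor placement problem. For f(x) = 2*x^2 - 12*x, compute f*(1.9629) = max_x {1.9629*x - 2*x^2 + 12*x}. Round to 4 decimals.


f*(y) = sup_x {y*x - a*x^2 - b*x} = sup_x {(y-b)*x - a*x^2}
FOC: (y - b) - 2a*x = 0 => x* = (y - b)/(2a)
x* = (1.9629 + 12)/(2*2) = 3.4907
f*(1.9629) = (y-b)^2/(4a) = (1.9629 + 12)^2/(4*2)
= 194.9626/8 = 24.3703


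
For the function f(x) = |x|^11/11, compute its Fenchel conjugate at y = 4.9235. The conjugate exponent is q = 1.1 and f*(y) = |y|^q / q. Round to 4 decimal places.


The conjugate exponent q satisfies 1/p + 1/q = 1.
p = 11, so q = 11/(11 - 1) = 1.1
|y|^q = 4.9235^1.1 = 5.7743
f*(4.9235) = 5.7743 / 1.1 = 5.2494


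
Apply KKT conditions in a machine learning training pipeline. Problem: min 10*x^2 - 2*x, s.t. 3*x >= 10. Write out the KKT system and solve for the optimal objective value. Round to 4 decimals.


Step 1: Try lambda = 0 (constraint inactive).
x_unc = 2/(2*10) = 0.1
Check: 3*0.1 = 0.3 < 10 -- violated!
Step 2: Constraint must be active: 3*x = 10
x* = 10/3 = 3.3333 (rounded; the exact value 10/3 is used below)
lambda = (2*10*(10/3) - 2)/3 = 21.5556
Step 3: Compute optimal value.
f(x*) = 10*(10/3)^2 - 2*(10/3) = 104.4444


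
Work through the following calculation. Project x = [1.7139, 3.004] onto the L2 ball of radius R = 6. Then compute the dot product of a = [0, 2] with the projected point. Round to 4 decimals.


Step 1: Compute ||x|| (intermediates to 6 decimals).
||x|| = sqrt(1.7139^2 + 3.004^2) = 3.458536
Step 2: Project.
Since ||x|| <= R, proj = x (no scaling needed).
proj(x) = [1.7139, 3.004]
Step 3: Dot product.
a^T * proj(x) = 0*1.7139 + 2*3.004 = 6.008


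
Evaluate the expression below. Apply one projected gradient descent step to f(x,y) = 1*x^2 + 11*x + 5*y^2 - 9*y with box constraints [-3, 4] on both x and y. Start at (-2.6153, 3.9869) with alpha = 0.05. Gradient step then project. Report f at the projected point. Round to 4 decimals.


Step 1: Compute gradient at (-2.6153, 3.9869).
grad_x = 2*1*-2.6153 + 11 = 5.7694
grad_y = 2*5*3.9869 - 9 = 30.869
Step 2: Gradient step.
x_raw = -2.6153 - 0.05*5.7694 = -2.9038
y_raw = 3.9869 - 0.05*30.869 = 2.4435
Step 3: Project onto [-3, 4].
x_proj = clip(-2.9038) = -2.9038
y_proj = clip(2.4435) = 2.4435
Step 4: Evaluate f.
f(-2.9038, 2.4435) = -15.6484


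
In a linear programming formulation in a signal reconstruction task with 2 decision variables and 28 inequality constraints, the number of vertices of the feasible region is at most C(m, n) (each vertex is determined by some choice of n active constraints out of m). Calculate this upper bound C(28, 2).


Each vertex corresponds to some choice of n active constraints out of m, so the number of vertices is at most C(m, n) = m! / (n!(m-n)!).
m = 28, n = 2
Numerator: 28 * 27
Denominator: 2! = 2
C(28, 2) = 378


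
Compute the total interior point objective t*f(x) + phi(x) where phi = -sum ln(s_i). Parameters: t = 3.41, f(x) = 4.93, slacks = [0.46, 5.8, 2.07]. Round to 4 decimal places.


Step 1: Compute log-barrier.
ln values: [-0.7765, 1.7579, 0.7275]
phi = -(-0.7765 + 1.7579 + 0.7275) = -1.7089
Step 2: Compute augmented objective.
t*f(x) = 3.41*4.93 = 16.8113
Total = 16.8113 - 1.7089 = 15.1024


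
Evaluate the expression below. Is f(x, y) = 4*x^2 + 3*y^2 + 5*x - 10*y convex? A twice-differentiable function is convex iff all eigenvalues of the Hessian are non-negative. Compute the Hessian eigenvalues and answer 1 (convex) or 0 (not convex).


The Hessian of f(x,y) = 4*x^2 + 3*y^2 + 5*x - 10*y is:
H = [[8, 0], [0, 6]]
Trace = 8 + 6 = 14
Determinant = 8*6 - (0)^2 = 48
Discriminant = (14)^2 - 4*48 = 4.0
Eigenvalues: lambda_1 = 6.0, lambda_2 = 8.0
The function is convex.

1


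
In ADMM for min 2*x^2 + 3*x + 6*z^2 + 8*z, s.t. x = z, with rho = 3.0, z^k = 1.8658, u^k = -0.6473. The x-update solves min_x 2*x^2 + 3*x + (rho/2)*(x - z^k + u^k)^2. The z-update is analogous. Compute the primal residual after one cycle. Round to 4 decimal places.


ADMM iteration with rho = 3.0, z^k = 1.8658, u^k = -0.6473
Step 1: x-update.
Minimize 2*x^2 + 3*x + (3.0/2)*(x - 1.8658 - 0.6473)^2
FOC: (2*2 + 3.0)*x = -3 + 3.0*(1.8658 + 0.6473)
x^{k+1} = 0.6485
Step 2: z-update.
Minimize 6*z^2 + 8*z + (3.0/2)*(0.6485 - z - 0.6473)^2
FOC: (2*6 + 3.0)*z = -8 + 3.0*(0.6485 - 0.6473)
z^{k+1} = -0.5331
Step 3: u-update.
u^{k+1} = -0.6473 + 0.6485 + 0.5331 = 0.5343
Step 4: Primal residual = |0.6485 + 0.5331| = 1.1816


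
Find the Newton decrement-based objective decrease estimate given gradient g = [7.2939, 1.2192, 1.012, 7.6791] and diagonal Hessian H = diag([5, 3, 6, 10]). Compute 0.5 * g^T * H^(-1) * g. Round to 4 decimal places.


Step 1: H is diagonal, so H^(-1) * g = [1.4588, 0.4064, 0.1687, 0.7679].
Step 2: g^T H^(-1) g = sum_i g_i^2 / H_ii
  = (7.2939)^2/5 + (1.2192)^2/3 + (1.012)^2/6 + (7.6791)^2/10
  = 10.6402 + 0.4955 + 0.1707 + 5.8969 = 17.2032
Step 3: Objective decrease = 0.5 * g^T H^(-1) g = 8.6016


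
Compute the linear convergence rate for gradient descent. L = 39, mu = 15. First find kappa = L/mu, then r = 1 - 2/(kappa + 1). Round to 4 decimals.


Step 1: Compute the condition number.
kappa = L/mu = 39/15 = 2.6
Step 2: Compute the convergence rate.
r = 1 - 2/(kappa + 1) = 1 - 2*mu/(L + mu) = (L - mu)/(L + mu) = 24/54 = 0.4444


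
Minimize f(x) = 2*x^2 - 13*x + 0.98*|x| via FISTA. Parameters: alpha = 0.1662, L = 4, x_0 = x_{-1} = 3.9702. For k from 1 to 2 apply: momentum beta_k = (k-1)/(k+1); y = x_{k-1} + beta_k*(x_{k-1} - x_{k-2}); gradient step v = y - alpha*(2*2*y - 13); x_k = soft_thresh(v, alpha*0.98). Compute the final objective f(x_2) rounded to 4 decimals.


FISTA on f(x) = 2*x^2 - 13*x + 0.98*|x|
L = 4, alpha = 0.1662
Iteration 1: beta = 0.0, y = 3.9702 + 0.0*(3.9702 - 3.9702) = 3.9702
  grad(y) = 2.8808, v = y - alpha*grad = 3.4914
  prox(v) = soft_thresh(3.4914, 0.1629) = 3.3285
Iteration 2: beta = 0.3333, y = 3.3285 + 0.3333*(3.3285 - 3.9702) = 3.1146
  grad(y) = -0.5414, v = y - alpha*grad = 3.2046
  prox(v) = soft_thresh(3.2046, 0.1629) = 3.0418
f(x_2) = 2*3.0418^2 - 13*3.0418 + 0.98*|3.0418| = -18.0573


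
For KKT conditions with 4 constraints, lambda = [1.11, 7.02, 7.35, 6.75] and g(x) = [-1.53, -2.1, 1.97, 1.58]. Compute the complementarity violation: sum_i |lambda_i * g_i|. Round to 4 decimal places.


KKT complementary slackness check:
lambda_1 * g_1 = 1.11 * -1.53 = -1.6983
lambda_2 * g_2 = 7.02 * -2.1 = -14.742
lambda_3 * g_3 = 7.35 * 1.97 = 14.4795
lambda_4 * g_4 = 6.75 * 1.58 = 10.665
Total violation = 1.6983 + 14.742 + 14.4795 + 10.665 = 41.5848


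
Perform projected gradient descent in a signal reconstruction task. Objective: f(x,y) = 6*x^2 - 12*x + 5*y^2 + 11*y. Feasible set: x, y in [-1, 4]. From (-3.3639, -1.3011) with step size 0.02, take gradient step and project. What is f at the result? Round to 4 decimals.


Step 1: Compute gradient at (-3.3639, -1.3011).
grad_x = 2*6*-3.3639 - 12 = -52.3668
grad_y = 2*5*-1.3011 + 11 = -2.011
Step 2: Gradient step.
x_raw = -3.3639 - 0.02*-52.3668 = -2.3166
y_raw = -1.3011 - 0.02*-2.011 = -1.2609
Step 3: Project onto [-1, 4].
x_proj = clip(-2.3166) = -1.0
y_proj = clip(-1.2609) = -1.0
Step 4: Evaluate f.
f(-1.0, -1.0) = 12.0
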